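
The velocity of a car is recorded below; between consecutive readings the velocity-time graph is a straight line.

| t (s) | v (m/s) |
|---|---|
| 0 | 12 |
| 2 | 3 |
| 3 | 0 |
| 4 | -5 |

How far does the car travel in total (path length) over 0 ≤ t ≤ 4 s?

Total distance travelled is ∫|v| dt — sum the magnitudes of each area piece.
0–2 s: |½(12 + 3)(2)| = 15 m
2–3 s: |½(3 + 0)(1)| = 1.5 m
3–4 s: |½(0 + -5)(1)| = 2.5 m
Total distance = 19 m

19 m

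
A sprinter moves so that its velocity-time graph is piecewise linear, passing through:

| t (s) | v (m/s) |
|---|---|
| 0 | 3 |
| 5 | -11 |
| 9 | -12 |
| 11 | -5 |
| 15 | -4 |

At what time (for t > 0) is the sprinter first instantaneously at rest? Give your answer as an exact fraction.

v changes sign on 0–5 s (from 3 to -11); the graph is linear there, so v = 0 at t = 0 + (-3)·(5 − 0)/(-11 − 3) = 15/14 s.

t = 15/14 s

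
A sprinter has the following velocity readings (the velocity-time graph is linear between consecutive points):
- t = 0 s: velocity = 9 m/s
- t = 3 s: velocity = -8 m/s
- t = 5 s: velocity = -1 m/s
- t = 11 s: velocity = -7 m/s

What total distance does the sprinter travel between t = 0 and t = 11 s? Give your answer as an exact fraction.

Total distance travelled is ∫|v| dt — sum the magnitudes of each area piece.
0–3 s: v = 0 at t = 27/17 s; triangle areas 243/34 + 96/17 = 435/34 m
3–5 s: |½(-8 + -1)(2)| = 9 m
5–11 s: |½(-1 + -7)(6)| = 24 m
Total distance = 1557/34 m

1557/34 m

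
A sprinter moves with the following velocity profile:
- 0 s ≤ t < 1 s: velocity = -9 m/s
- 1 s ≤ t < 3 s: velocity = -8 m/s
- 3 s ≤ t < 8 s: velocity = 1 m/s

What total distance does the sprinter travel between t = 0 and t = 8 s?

Total distance travelled is ∫|v| dt — sum the magnitudes of each area piece.
0–1 s: |-9| × 1 = 9 m
1–3 s: |-8| × 2 = 16 m
3–8 s: |1| × 5 = 5 m
Total distance = 30 m

30 m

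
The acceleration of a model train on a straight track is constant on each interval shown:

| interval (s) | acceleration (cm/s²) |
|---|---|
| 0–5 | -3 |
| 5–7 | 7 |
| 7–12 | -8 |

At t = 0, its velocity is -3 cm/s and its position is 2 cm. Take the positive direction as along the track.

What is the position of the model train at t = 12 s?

On each constant-a segment, Δv = aΔt and Δx = v₀Δt + ½aΔt²; chain segment to segment.
0–5 s: v starts -3 cm/s; Δx = -3·5 + ½·-3·5² = -52.5 cm; v ends -18 cm/s.
5–7 s: v starts -18 cm/s; Δx = -18·2 + ½·7·2² = -22 cm; v ends -4 cm/s.
7–12 s: v starts -4 cm/s; Δx = -4·5 + ½·-8·5² = -120 cm; v ends -44 cm/s.
x(12) = 2 + Σ Δx = -192.5 cm.

-192.5 cm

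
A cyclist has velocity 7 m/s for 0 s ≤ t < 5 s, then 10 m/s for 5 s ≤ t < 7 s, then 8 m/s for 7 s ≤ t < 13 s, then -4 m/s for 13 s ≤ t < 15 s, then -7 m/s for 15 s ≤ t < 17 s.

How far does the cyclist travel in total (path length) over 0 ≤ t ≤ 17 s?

125 m

Distance (not displacement) is the total path length: add the absolute areas under v-t.
0–5 s: |7| × 5 = 35 m
5–7 s: |10| × 2 = 20 m
7–13 s: |8| × 6 = 48 m
13–15 s: |-4| × 2 = 8 m
15–17 s: |-7| × 2 = 14 m
Total distance = 125 m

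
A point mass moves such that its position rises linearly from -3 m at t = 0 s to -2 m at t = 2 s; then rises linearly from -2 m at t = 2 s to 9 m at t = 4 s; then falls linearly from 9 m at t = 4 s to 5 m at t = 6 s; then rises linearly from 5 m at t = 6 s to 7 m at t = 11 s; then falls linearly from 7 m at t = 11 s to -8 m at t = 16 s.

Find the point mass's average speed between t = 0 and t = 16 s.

2.0625 m/s

Average speed = (total path length)/(elapsed time); on a piecewise-linear x-t graph the path length is Σ|Δx|.
0–2 s: |Δx| = |-2 − -3| = 1 m
2–4 s: |Δx| = |9 − -2| = 11 m
4–6 s: |Δx| = |5 − 9| = 4 m
6–11 s: |Δx| = |7 − 5| = 2 m
11–16 s: |Δx| = |-8 − 7| = 15 m
Total path = 33 m; average speed = 33/16 = 2.0625 m/s.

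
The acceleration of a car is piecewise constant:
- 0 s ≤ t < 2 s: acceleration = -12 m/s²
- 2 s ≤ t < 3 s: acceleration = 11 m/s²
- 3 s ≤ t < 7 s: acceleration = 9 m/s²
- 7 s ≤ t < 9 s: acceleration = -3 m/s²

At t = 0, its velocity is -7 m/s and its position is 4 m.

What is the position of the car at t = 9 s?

-41.5 m

On each constant-a segment, Δv = aΔt and Δx = v₀Δt + ½aΔt²; chain segment to segment.
0–2 s: v starts -7 m/s; Δx = -7·2 + ½·-12·2² = -38 m; v ends -31 m/s.
2–3 s: v starts -31 m/s; Δx = -31·1 + ½·11·1² = -25.5 m; v ends -20 m/s.
3–7 s: v starts -20 m/s; Δx = -20·4 + ½·9·4² = -8 m; v ends 16 m/s.
7–9 s: v starts 16 m/s; Δx = 16·2 + ½·-3·2² = 26 m; v ends 10 m/s.
x(9) = 4 + Σ Δx = -41.5 m.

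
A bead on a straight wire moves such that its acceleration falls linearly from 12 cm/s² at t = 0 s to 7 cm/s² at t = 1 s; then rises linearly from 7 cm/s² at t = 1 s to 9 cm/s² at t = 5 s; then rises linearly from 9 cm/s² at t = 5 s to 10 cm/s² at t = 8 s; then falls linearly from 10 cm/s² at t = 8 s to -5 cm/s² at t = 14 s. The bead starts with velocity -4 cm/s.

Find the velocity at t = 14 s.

Δv equals the area under the a-t graph; then v = v₀ + Δv.
0–1 s: ½(12 + 7)(1) = 9.5 cm/s
1–5 s: ½(7 + 9)(4) = 32 cm/s
5–8 s: ½(9 + 10)(3) = 28.5 cm/s
8–14 s: ½(10 + -5)(6) = 15 cm/s
Δv = 85 cm/s, so v(14) = -4 + (85) = 81 cm/s.

81 cm/s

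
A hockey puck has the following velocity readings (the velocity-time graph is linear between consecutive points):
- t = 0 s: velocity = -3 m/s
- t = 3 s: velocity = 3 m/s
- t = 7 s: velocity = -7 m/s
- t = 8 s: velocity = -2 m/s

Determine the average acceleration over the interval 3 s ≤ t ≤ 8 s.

Average acceleration = Δv/Δt = (-2 − 3)/(8 − 3) = -1 m/s².

-1 m/s²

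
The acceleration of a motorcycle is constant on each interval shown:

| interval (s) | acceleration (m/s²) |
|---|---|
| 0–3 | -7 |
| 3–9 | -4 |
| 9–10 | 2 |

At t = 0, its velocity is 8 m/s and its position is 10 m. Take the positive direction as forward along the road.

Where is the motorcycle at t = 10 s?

-183.5 m

On each constant-a segment, Δv = aΔt and Δx = v₀Δt + ½aΔt²; chain segment to segment.
0–3 s: v starts 8 m/s; Δx = 8·3 + ½·-7·3² = -7.5 m; v ends -13 m/s.
3–9 s: v starts -13 m/s; Δx = -13·6 + ½·-4·6² = -150 m; v ends -37 m/s.
9–10 s: v starts -37 m/s; Δx = -37·1 + ½·2·1² = -36 m; v ends -35 m/s.
x(10) = 10 + Σ Δx = -183.5 m.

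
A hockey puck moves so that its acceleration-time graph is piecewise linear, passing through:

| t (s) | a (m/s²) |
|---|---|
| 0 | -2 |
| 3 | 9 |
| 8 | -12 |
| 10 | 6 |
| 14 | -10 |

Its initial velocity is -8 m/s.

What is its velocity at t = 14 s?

Δv equals the area under the a-t graph; then v = v₀ + Δv.
0–3 s: ½(-2 + 9)(3) = 10.5 m/s
3–8 s: ½(9 + -12)(5) = -7.5 m/s
8–10 s: ½(-12 + 6)(2) = -6 m/s
10–14 s: ½(6 + -10)(4) = -8 m/s
Δv = -11 m/s, so v(14) = -8 + (-11) = -19 m/s.

-19 m/s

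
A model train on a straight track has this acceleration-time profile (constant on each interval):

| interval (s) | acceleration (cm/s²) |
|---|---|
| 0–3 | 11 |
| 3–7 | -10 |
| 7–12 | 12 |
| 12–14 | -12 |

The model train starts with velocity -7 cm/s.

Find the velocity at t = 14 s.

22 cm/s

Δv equals the area under the a-t graph; then v = v₀ + Δv.
0–3 s: 11 × 3 = 33 cm/s
3–7 s: -10 × 4 = -40 cm/s
7–12 s: 12 × 5 = 60 cm/s
12–14 s: -12 × 2 = -24 cm/s
Δv = 29 cm/s, so v(14) = -7 + (29) = 22 cm/s.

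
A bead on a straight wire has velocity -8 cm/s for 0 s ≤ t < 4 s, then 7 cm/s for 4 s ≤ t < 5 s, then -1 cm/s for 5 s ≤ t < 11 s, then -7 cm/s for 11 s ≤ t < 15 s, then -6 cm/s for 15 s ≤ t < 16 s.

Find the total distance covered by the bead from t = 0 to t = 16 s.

Distance (not displacement) is the total path length: add the absolute areas under v-t.
0–4 s: |-8| × 4 = 32 cm
4–5 s: |7| × 1 = 7 cm
5–11 s: |-1| × 6 = 6 cm
11–15 s: |-7| × 4 = 28 cm
15–16 s: |-6| × 1 = 6 cm
Total distance = 79 cm

79 cm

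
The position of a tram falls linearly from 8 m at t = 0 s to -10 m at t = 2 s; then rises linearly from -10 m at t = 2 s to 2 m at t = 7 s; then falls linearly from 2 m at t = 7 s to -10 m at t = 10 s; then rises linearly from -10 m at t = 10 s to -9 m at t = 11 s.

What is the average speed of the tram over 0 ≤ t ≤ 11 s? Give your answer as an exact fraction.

43/11 m/s

Average speed = (total path length)/(elapsed time); on a piecewise-linear x-t graph the path length is Σ|Δx|.
0–2 s: |Δx| = |-10 − 8| = 18 m
2–7 s: |Δx| = |2 − -10| = 12 m
7–10 s: |Δx| = |-10 − 2| = 12 m
10–11 s: |Δx| = |-9 − -10| = 1 m
Total path = 43 m; average speed = 43/11 = 43/11 m/s.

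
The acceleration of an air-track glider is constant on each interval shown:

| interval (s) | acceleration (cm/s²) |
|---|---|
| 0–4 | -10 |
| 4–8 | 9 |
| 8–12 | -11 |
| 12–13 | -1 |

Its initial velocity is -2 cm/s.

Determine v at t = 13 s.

-51 cm/s

Δv equals the area under the a-t graph; then v = v₀ + Δv.
0–4 s: -10 × 4 = -40 cm/s
4–8 s: 9 × 4 = 36 cm/s
8–12 s: -11 × 4 = -44 cm/s
12–13 s: -1 × 1 = -1 cm/s
Δv = -49 cm/s, so v(13) = -2 + (-49) = -51 cm/s.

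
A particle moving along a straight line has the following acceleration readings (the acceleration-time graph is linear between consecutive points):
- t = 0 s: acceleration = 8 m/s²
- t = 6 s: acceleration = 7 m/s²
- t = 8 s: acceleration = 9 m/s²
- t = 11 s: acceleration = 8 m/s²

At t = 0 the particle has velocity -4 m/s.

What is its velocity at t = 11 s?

Δv equals the area under the a-t graph; then v = v₀ + Δv.
0–6 s: ½(8 + 7)(6) = 45 m/s
6–8 s: ½(7 + 9)(2) = 16 m/s
8–11 s: ½(9 + 8)(3) = 25.5 m/s
Δv = 86.5 m/s, so v(11) = -4 + (86.5) = 82.5 m/s.

82.5 m/s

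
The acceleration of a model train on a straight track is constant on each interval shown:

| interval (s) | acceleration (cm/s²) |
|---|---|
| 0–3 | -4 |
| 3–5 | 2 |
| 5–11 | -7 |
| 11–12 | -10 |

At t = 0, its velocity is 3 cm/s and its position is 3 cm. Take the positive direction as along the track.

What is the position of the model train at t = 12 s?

-228 cm

On each constant-a segment, Δv = aΔt and Δx = v₀Δt + ½aΔt²; chain segment to segment.
0–3 s: v starts 3 cm/s; Δx = 3·3 + ½·-4·3² = -9 cm; v ends -9 cm/s.
3–5 s: v starts -9 cm/s; Δx = -9·2 + ½·2·2² = -14 cm; v ends -5 cm/s.
5–11 s: v starts -5 cm/s; Δx = -5·6 + ½·-7·6² = -156 cm; v ends -47 cm/s.
11–12 s: v starts -47 cm/s; Δx = -47·1 + ½·-10·1² = -52 cm; v ends -57 cm/s.
x(12) = 3 + Σ Δx = -228 cm.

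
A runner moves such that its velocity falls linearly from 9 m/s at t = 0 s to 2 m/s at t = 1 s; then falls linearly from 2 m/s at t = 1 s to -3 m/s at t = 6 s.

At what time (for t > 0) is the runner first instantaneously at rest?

v changes sign on 1–6 s (from 2 to -3); the graph is linear there, so v = 0 at t = 1 + (-2)·(6 − 1)/(-3 − 2) = 3 s.

t = 3 s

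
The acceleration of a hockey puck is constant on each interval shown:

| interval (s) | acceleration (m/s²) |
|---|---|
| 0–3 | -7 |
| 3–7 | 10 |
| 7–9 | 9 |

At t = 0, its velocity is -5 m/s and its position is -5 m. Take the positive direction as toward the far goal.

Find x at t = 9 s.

On each constant-a segment, Δv = aΔt and Δx = v₀Δt + ½aΔt²; chain segment to segment.
0–3 s: v starts -5 m/s; Δx = -5·3 + ½·-7·3² = -46.5 m; v ends -26 m/s.
3–7 s: v starts -26 m/s; Δx = -26·4 + ½·10·4² = -24 m; v ends 14 m/s.
7–9 s: v starts 14 m/s; Δx = 14·2 + ½·9·2² = 46 m; v ends 32 m/s.
x(9) = -5 + Σ Δx = -29.5 m.

-29.5 m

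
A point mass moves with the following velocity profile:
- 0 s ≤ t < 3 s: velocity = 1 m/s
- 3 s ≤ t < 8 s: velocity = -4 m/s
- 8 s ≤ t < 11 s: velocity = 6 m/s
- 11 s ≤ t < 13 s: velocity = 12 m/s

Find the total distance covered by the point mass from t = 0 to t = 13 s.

65 m

Total distance travelled is ∫|v| dt — sum the magnitudes of each area piece.
0–3 s: |1| × 3 = 3 m
3–8 s: |-4| × 5 = 20 m
8–11 s: |6| × 3 = 18 m
11–13 s: |12| × 2 = 24 m
Total distance = 65 m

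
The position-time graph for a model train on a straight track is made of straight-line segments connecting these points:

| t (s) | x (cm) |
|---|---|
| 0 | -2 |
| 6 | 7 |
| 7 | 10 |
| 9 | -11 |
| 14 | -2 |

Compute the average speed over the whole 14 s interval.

3 cm/s

Average speed = (total path length)/(elapsed time); on a piecewise-linear x-t graph the path length is Σ|Δx|.
0–6 s: |Δx| = |7 − -2| = 9 cm
6–7 s: |Δx| = |10 − 7| = 3 cm
7–9 s: |Δx| = |-11 − 10| = 21 cm
9–14 s: |Δx| = |-2 − -11| = 9 cm
Total path = 42 cm; average speed = 42/14 = 3 cm/s.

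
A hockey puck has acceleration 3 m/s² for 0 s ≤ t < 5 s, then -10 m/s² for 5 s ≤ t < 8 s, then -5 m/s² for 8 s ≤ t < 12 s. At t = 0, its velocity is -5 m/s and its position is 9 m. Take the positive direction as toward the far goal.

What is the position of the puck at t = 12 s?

On each constant-a segment, Δv = aΔt and Δx = v₀Δt + ½aΔt²; chain segment to segment.
0–5 s: v starts -5 m/s; Δx = -5·5 + ½·3·5² = 12.5 m; v ends 10 m/s.
5–8 s: v starts 10 m/s; Δx = 10·3 + ½·-10·3² = -15 m; v ends -20 m/s.
8–12 s: v starts -20 m/s; Δx = -20·4 + ½·-5·4² = -120 m; v ends -40 m/s.
x(12) = 9 + Σ Δx = -113.5 m.

-113.5 m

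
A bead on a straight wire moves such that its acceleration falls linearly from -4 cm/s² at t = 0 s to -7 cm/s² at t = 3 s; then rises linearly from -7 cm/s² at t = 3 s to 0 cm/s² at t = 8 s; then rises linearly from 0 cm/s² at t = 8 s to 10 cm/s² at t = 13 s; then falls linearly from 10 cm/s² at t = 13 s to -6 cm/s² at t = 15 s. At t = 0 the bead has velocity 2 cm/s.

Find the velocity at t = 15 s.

-3 cm/s

Δv equals the area under the a-t graph; then v = v₀ + Δv.
0–3 s: ½(-4 + -7)(3) = -16.5 cm/s
3–8 s: ½(-7 + 0)(5) = -17.5 cm/s
8–13 s: ½(0 + 10)(5) = 25 cm/s
13–15 s: ½(10 + -6)(2) = 4 cm/s
Δv = -5 cm/s, so v(15) = 2 + (-5) = -3 cm/s.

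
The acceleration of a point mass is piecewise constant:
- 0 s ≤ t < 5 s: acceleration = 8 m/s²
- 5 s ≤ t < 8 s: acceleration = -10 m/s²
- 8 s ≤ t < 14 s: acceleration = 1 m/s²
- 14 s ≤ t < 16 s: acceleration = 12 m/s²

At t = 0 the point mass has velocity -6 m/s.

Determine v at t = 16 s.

34 m/s

Δv equals the area under the a-t graph; then v = v₀ + Δv.
0–5 s: 8 × 5 = 40 m/s
5–8 s: -10 × 3 = -30 m/s
8–14 s: 1 × 6 = 6 m/s
14–16 s: 12 × 2 = 24 m/s
Δv = 40 m/s, so v(16) = -6 + (40) = 34 m/s.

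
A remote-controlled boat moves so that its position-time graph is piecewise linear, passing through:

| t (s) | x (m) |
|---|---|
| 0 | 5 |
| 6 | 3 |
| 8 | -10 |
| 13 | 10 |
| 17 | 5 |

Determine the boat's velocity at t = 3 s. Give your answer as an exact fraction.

-1/3 m/s

Velocity is the slope of the x-t graph on 0–6 s: (3 − 5)/(6 − 0) = -1/3 m/s.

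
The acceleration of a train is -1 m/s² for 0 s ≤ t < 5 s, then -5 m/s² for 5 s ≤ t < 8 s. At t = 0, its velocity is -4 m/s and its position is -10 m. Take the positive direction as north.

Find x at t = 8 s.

-92 m

On each constant-a segment, Δv = aΔt and Δx = v₀Δt + ½aΔt²; chain segment to segment.
0–5 s: v starts -4 m/s; Δx = -4·5 + ½·-1·5² = -32.5 m; v ends -9 m/s.
5–8 s: v starts -9 m/s; Δx = -9·3 + ½·-5·3² = -49.5 m; v ends -24 m/s.
x(8) = -10 + Σ Δx = -92 m.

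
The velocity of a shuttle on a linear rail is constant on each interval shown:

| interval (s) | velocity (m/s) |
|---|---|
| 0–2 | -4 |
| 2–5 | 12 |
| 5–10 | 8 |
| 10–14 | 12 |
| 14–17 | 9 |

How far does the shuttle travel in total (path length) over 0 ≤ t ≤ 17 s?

Total distance travelled is ∫|v| dt — sum the magnitudes of each area piece.
0–2 s: |-4| × 2 = 8 m
2–5 s: |12| × 3 = 36 m
5–10 s: |8| × 5 = 40 m
10–14 s: |12| × 4 = 48 m
14–17 s: |9| × 3 = 27 m
Total distance = 159 m

159 m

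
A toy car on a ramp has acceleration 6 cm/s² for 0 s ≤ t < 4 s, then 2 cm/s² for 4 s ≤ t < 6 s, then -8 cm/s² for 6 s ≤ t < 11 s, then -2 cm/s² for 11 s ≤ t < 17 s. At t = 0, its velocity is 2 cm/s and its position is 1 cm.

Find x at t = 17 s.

On each constant-a segment, Δv = aΔt and Δx = v₀Δt + ½aΔt²; chain segment to segment.
0–4 s: v starts 2 cm/s; Δx = 2·4 + ½·6·4² = 56 cm; v ends 26 cm/s.
4–6 s: v starts 26 cm/s; Δx = 26·2 + ½·2·2² = 56 cm; v ends 30 cm/s.
6–11 s: v starts 30 cm/s; Δx = 30·5 + ½·-8·5² = 50 cm; v ends -10 cm/s.
11–17 s: v starts -10 cm/s; Δx = -10·6 + ½·-2·6² = -96 cm; v ends -22 cm/s.
x(17) = 1 + Σ Δx = 67 cm.

67 cm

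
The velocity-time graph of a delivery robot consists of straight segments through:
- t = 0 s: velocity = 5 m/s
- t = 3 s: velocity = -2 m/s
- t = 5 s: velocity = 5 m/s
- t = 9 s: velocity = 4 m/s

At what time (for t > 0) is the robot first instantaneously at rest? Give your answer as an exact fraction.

t = 15/7 s

v changes sign on 0–3 s (from 5 to -2); the graph is linear there, so v = 0 at t = 0 + (-5)·(3 − 0)/(-2 − 5) = 15/7 s.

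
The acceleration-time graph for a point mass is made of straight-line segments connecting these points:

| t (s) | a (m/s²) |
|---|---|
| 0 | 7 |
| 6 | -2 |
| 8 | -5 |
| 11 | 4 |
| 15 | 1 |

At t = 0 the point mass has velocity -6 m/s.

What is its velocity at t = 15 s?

10.5 m/s

Δv equals the area under the a-t graph; then v = v₀ + Δv.
0–6 s: ½(7 + -2)(6) = 15 m/s
6–8 s: ½(-2 + -5)(2) = -7 m/s
8–11 s: ½(-5 + 4)(3) = -1.5 m/s
11–15 s: ½(4 + 1)(4) = 10 m/s
Δv = 16.5 m/s, so v(15) = -6 + (16.5) = 10.5 m/s.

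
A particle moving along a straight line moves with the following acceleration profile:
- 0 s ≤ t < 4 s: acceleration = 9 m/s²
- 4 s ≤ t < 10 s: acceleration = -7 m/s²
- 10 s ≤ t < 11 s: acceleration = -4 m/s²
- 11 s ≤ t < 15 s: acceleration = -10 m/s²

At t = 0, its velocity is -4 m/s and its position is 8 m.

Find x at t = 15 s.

On each constant-a segment, Δv = aΔt and Δx = v₀Δt + ½aΔt²; chain segment to segment.
0–4 s: v starts -4 m/s; Δx = -4·4 + ½·9·4² = 56 m; v ends 32 m/s.
4–10 s: v starts 32 m/s; Δx = 32·6 + ½·-7·6² = 66 m; v ends -10 m/s.
10–11 s: v starts -10 m/s; Δx = -10·1 + ½·-4·1² = -12 m; v ends -14 m/s.
11–15 s: v starts -14 m/s; Δx = -14·4 + ½·-10·4² = -136 m; v ends -54 m/s.
x(15) = 8 + Σ Δx = -18 m.

-18 m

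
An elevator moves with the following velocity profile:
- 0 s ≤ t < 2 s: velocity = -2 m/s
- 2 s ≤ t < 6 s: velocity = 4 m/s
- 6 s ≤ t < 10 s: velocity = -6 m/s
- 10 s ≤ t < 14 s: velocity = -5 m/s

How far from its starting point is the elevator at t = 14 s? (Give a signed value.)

Displacement is the signed area under the v-t curve.
0–2 s: -2 × 2 = -4 m
2–6 s: 4 × 4 = 16 m
6–10 s: -6 × 4 = -24 m
10–14 s: -5 × 4 = -20 m
Net displacement = -32 m

-32 m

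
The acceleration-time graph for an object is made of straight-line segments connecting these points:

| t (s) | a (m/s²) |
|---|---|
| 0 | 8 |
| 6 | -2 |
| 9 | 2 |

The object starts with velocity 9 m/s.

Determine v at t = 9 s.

27 m/s

Δv equals the area under the a-t graph; then v = v₀ + Δv.
0–6 s: ½(8 + -2)(6) = 18 m/s
6–9 s: ½(-2 + 2)(3) = 0 m/s
Δv = 18 m/s, so v(9) = 9 + (18) = 27 m/s.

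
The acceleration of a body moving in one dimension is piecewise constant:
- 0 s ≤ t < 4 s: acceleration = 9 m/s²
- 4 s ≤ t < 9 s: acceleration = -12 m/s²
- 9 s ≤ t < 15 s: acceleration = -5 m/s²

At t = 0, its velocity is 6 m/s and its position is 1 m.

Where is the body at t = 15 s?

On each constant-a segment, Δv = aΔt and Δx = v₀Δt + ½aΔt²; chain segment to segment.
0–4 s: v starts 6 m/s; Δx = 6·4 + ½·9·4² = 96 m; v ends 42 m/s.
4–9 s: v starts 42 m/s; Δx = 42·5 + ½·-12·5² = 60 m; v ends -18 m/s.
9–15 s: v starts -18 m/s; Δx = -18·6 + ½·-5·6² = -198 m; v ends -48 m/s.
x(15) = 1 + Σ Δx = -41 m.

-41 m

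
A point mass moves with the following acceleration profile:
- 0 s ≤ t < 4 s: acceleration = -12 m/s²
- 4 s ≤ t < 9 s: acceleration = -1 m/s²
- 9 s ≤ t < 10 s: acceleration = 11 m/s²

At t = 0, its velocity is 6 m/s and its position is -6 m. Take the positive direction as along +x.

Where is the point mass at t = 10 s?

-342 m

On each constant-a segment, Δv = aΔt and Δx = v₀Δt + ½aΔt²; chain segment to segment.
0–4 s: v starts 6 m/s; Δx = 6·4 + ½·-12·4² = -72 m; v ends -42 m/s.
4–9 s: v starts -42 m/s; Δx = -42·5 + ½·-1·5² = -222.5 m; v ends -47 m/s.
9–10 s: v starts -47 m/s; Δx = -47·1 + ½·11·1² = -41.5 m; v ends -36 m/s.
x(10) = -6 + Σ Δx = -342 m.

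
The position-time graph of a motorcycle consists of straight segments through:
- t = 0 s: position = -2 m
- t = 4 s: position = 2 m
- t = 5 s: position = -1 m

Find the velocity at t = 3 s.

1 m/s

Velocity is the slope of the x-t graph on 0–4 s: (2 − -2)/(4 − 0) = 1 m/s.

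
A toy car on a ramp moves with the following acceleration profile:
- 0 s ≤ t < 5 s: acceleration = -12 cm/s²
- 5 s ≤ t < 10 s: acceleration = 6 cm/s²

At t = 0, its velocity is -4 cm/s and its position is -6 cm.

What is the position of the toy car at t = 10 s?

-421 cm

On each constant-a segment, Δv = aΔt and Δx = v₀Δt + ½aΔt²; chain segment to segment.
0–5 s: v starts -4 cm/s; Δx = -4·5 + ½·-12·5² = -170 cm; v ends -64 cm/s.
5–10 s: v starts -64 cm/s; Δx = -64·5 + ½·6·5² = -245 cm; v ends -34 cm/s.
x(10) = -6 + Σ Δx = -421 cm.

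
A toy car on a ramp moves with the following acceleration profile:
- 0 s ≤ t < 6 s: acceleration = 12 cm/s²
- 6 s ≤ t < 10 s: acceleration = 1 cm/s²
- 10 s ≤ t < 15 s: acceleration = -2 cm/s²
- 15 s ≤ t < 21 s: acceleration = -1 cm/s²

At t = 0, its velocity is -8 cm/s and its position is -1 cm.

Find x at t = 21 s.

On each constant-a segment, Δv = aΔt and Δx = v₀Δt + ½aΔt²; chain segment to segment.
0–6 s: v starts -8 cm/s; Δx = -8·6 + ½·12·6² = 168 cm; v ends 64 cm/s.
6–10 s: v starts 64 cm/s; Δx = 64·4 + ½·1·4² = 264 cm; v ends 68 cm/s.
10–15 s: v starts 68 cm/s; Δx = 68·5 + ½·-2·5² = 315 cm; v ends 58 cm/s.
15–21 s: v starts 58 cm/s; Δx = 58·6 + ½·-1·6² = 330 cm; v ends 52 cm/s.
x(21) = -1 + Σ Δx = 1076 cm.

1076 cm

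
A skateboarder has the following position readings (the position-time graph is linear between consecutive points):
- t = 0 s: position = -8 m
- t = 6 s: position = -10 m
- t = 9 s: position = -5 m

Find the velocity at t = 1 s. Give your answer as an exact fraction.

-1/3 m/s

Velocity is the slope of the x-t graph on 0–6 s: (-10 − -8)/(6 − 0) = -1/3 m/s.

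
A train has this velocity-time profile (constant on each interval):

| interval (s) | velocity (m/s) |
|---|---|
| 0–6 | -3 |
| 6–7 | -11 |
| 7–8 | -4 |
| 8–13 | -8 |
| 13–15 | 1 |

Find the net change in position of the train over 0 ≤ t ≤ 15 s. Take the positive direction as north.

-71 m

Net displacement equals the area under the velocity-time graph (areas below the axis count negative).
0–6 s: -3 × 6 = -18 m
6–7 s: -11 × 1 = -11 m
7–8 s: -4 × 1 = -4 m
8–13 s: -8 × 5 = -40 m
13–15 s: 1 × 2 = 2 m
Net displacement = -71 m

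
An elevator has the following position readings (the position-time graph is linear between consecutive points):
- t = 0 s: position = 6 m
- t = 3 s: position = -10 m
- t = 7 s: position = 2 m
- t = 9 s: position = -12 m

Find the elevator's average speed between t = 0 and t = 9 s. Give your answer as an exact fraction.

Average speed = (total path length)/(elapsed time); on a piecewise-linear x-t graph the path length is Σ|Δx|.
0–3 s: |Δx| = |-10 − 6| = 16 m
3–7 s: |Δx| = |2 − -10| = 12 m
7–9 s: |Δx| = |-12 − 2| = 14 m
Total path = 42 m; average speed = 42/9 = 14/3 m/s.

14/3 m/s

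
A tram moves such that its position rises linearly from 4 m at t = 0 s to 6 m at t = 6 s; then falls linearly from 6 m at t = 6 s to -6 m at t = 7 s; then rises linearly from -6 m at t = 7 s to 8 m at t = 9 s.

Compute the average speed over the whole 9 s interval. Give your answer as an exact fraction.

28/9 m/s

Average speed = (total path length)/(elapsed time); on a piecewise-linear x-t graph the path length is Σ|Δx|.
0–6 s: |Δx| = |6 − 4| = 2 m
6–7 s: |Δx| = |-6 − 6| = 12 m
7–9 s: |Δx| = |8 − -6| = 14 m
Total path = 28 m; average speed = 28/9 = 28/9 m/s.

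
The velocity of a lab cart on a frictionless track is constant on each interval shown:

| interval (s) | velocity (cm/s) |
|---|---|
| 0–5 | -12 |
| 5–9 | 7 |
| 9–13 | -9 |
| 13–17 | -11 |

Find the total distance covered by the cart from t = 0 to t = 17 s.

168 cm

Total distance travelled is ∫|v| dt — sum the magnitudes of each area piece.
0–5 s: |-12| × 5 = 60 cm
5–9 s: |7| × 4 = 28 cm
9–13 s: |-9| × 4 = 36 cm
13–17 s: |-11| × 4 = 44 cm
Total distance = 168 cm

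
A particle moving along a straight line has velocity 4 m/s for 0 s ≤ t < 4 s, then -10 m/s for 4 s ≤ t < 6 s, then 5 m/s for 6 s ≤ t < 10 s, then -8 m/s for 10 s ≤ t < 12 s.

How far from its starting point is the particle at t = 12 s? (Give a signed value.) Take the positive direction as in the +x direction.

Displacement is the signed area under the v-t curve.
0–4 s: 4 × 4 = 16 m
4–6 s: -10 × 2 = -20 m
6–10 s: 5 × 4 = 20 m
10–12 s: -8 × 2 = -16 m
Net displacement = 0 m

0 m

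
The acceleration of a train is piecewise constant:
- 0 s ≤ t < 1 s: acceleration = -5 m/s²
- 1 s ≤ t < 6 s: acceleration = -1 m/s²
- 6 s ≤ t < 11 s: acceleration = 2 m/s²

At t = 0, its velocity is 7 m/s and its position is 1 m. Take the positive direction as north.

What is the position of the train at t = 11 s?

13 m

On each constant-a segment, Δv = aΔt and Δx = v₀Δt + ½aΔt²; chain segment to segment.
0–1 s: v starts 7 m/s; Δx = 7·1 + ½·-5·1² = 4.5 m; v ends 2 m/s.
1–6 s: v starts 2 m/s; Δx = 2·5 + ½·-1·5² = -2.5 m; v ends -3 m/s.
6–11 s: v starts -3 m/s; Δx = -3·5 + ½·2·5² = 10 m; v ends 7 m/s.
x(11) = 1 + Σ Δx = 13 m.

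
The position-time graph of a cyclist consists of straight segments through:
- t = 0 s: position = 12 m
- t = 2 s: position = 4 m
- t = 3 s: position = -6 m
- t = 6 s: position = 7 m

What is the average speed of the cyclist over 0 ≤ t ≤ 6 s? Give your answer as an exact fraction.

Average speed = (total path length)/(elapsed time); on a piecewise-linear x-t graph the path length is Σ|Δx|.
0–2 s: |Δx| = |4 − 12| = 8 m
2–3 s: |Δx| = |-6 − 4| = 10 m
3–6 s: |Δx| = |7 − -6| = 13 m
Total path = 31 m; average speed = 31/6 = 31/6 m/s.

31/6 m/s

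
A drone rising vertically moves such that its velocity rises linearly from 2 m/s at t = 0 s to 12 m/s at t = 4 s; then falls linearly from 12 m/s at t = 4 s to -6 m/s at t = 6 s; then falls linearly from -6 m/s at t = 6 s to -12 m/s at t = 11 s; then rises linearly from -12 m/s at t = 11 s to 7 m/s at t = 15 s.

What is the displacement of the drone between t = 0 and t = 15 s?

-21 m

Net displacement equals the area under the velocity-time graph (areas below the axis count negative).
0–4 s: ½(2 + 12)(4) = 28 m
4–6 s: ½(12 + -6)(2) = 6 m
6–11 s: ½(-6 + -12)(5) = -45 m
11–15 s: ½(-12 + 7)(4) = -10 m
Net displacement = -21 m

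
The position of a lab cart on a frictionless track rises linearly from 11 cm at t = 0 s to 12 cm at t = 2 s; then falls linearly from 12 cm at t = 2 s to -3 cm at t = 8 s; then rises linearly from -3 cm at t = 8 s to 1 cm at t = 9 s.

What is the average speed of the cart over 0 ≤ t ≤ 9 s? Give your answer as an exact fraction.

20/9 cm/s

Average speed = (total path length)/(elapsed time); on a piecewise-linear x-t graph the path length is Σ|Δx|.
0–2 s: |Δx| = |12 − 11| = 1 cm
2–8 s: |Δx| = |-3 − 12| = 15 cm
8–9 s: |Δx| = |1 − -3| = 4 cm
Total path = 20 cm; average speed = 20/9 = 20/9 cm/s.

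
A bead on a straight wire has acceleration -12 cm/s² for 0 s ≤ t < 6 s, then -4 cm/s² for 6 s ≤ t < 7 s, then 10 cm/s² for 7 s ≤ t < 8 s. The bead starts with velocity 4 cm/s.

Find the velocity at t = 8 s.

-62 cm/s

Δv equals the area under the a-t graph; then v = v₀ + Δv.
0–6 s: -12 × 6 = -72 cm/s
6–7 s: -4 × 1 = -4 cm/s
7–8 s: 10 × 1 = 10 cm/s
Δv = -66 cm/s, so v(8) = 4 + (-66) = -62 cm/s.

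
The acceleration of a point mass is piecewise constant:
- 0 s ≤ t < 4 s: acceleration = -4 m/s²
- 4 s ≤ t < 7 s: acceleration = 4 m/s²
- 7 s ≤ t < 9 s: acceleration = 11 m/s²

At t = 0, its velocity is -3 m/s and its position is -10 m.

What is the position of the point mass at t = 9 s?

On each constant-a segment, Δv = aΔt and Δx = v₀Δt + ½aΔt²; chain segment to segment.
0–4 s: v starts -3 m/s; Δx = -3·4 + ½·-4·4² = -44 m; v ends -19 m/s.
4–7 s: v starts -19 m/s; Δx = -19·3 + ½·4·3² = -39 m; v ends -7 m/s.
7–9 s: v starts -7 m/s; Δx = -7·2 + ½·11·2² = 8 m; v ends 15 m/s.
x(9) = -10 + Σ Δx = -85 m.

-85 m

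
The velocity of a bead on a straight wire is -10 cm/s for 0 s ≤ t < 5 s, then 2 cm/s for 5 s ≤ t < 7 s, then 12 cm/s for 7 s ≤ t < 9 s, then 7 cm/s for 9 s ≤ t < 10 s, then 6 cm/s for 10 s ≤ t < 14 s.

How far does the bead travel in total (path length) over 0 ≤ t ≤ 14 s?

109 cm

Distance (not displacement) is the total path length: add the absolute areas under v-t.
0–5 s: |-10| × 5 = 50 cm
5–7 s: |2| × 2 = 4 cm
7–9 s: |12| × 2 = 24 cm
9–10 s: |7| × 1 = 7 cm
10–14 s: |6| × 4 = 24 cm
Total distance = 109 cm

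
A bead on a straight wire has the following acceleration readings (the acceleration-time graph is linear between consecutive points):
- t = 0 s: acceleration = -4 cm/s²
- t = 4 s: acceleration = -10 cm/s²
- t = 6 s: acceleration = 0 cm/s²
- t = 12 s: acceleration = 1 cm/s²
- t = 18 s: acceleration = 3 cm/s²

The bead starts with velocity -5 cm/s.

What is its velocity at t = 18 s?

Δv equals the area under the a-t graph; then v = v₀ + Δv.
0–4 s: ½(-4 + -10)(4) = -28 cm/s
4–6 s: ½(-10 + 0)(2) = -10 cm/s
6–12 s: ½(0 + 1)(6) = 3 cm/s
12–18 s: ½(1 + 3)(6) = 12 cm/s
Δv = -23 cm/s, so v(18) = -5 + (-23) = -28 cm/s.

-28 cm/s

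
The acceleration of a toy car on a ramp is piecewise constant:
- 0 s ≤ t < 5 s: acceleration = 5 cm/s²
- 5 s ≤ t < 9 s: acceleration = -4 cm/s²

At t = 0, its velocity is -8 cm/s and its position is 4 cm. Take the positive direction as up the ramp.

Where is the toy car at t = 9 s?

On each constant-a segment, Δv = aΔt and Δx = v₀Δt + ½aΔt²; chain segment to segment.
0–5 s: v starts -8 cm/s; Δx = -8·5 + ½·5·5² = 22.5 cm; v ends 17 cm/s.
5–9 s: v starts 17 cm/s; Δx = 17·4 + ½·-4·4² = 36 cm; v ends 1 cm/s.
x(9) = 4 + Σ Δx = 62.5 cm.

62.5 cm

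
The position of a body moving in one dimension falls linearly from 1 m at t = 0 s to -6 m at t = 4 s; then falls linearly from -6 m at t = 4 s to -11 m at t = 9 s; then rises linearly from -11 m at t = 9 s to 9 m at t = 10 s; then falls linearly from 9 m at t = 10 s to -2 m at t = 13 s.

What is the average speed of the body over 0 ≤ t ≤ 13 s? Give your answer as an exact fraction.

Average speed = (total path length)/(elapsed time); on a piecewise-linear x-t graph the path length is Σ|Δx|.
0–4 s: |Δx| = |-6 − 1| = 7 m
4–9 s: |Δx| = |-11 − -6| = 5 m
9–10 s: |Δx| = |9 − -11| = 20 m
10–13 s: |Δx| = |-2 − 9| = 11 m
Total path = 43 m; average speed = 43/13 = 43/13 m/s.

43/13 m/s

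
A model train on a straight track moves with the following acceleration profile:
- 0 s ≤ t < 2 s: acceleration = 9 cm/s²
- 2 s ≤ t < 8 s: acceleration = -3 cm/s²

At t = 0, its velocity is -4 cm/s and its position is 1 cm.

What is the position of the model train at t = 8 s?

On each constant-a segment, Δv = aΔt and Δx = v₀Δt + ½aΔt²; chain segment to segment.
0–2 s: v starts -4 cm/s; Δx = -4·2 + ½·9·2² = 10 cm; v ends 14 cm/s.
2–8 s: v starts 14 cm/s; Δx = 14·6 + ½·-3·6² = 30 cm; v ends -4 cm/s.
x(8) = 1 + Σ Δx = 41 cm.

41 cm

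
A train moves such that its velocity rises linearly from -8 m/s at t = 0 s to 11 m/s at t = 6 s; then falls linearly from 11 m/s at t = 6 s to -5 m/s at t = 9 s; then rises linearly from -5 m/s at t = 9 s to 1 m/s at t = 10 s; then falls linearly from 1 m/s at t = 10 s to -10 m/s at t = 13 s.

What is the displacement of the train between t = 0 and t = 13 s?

2.5 m

Net displacement equals the area under the velocity-time graph (areas below the axis count negative).
0–6 s: ½(-8 + 11)(6) = 9 m
6–9 s: ½(11 + -5)(3) = 9 m
9–10 s: ½(-5 + 1)(1) = -2 m
10–13 s: ½(1 + -10)(3) = -13.5 m
Net displacement = 2.5 m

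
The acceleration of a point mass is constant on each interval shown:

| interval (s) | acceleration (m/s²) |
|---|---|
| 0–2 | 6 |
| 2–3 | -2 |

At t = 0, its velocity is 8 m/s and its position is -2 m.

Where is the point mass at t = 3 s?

On each constant-a segment, Δv = aΔt and Δx = v₀Δt + ½aΔt²; chain segment to segment.
0–2 s: v starts 8 m/s; Δx = 8·2 + ½·6·2² = 28 m; v ends 20 m/s.
2–3 s: v starts 20 m/s; Δx = 20·1 + ½·-2·1² = 19 m; v ends 18 m/s.
x(3) = -2 + Σ Δx = 45 m.

45 m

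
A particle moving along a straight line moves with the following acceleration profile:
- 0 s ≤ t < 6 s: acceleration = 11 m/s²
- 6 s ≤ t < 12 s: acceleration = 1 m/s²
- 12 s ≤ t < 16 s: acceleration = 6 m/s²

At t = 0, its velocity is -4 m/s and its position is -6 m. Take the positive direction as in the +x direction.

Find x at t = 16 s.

On each constant-a segment, Δv = aΔt and Δx = v₀Δt + ½aΔt²; chain segment to segment.
0–6 s: v starts -4 m/s; Δx = -4·6 + ½·11·6² = 174 m; v ends 62 m/s.
6–12 s: v starts 62 m/s; Δx = 62·6 + ½·1·6² = 390 m; v ends 68 m/s.
12–16 s: v starts 68 m/s; Δx = 68·4 + ½·6·4² = 320 m; v ends 92 m/s.
x(16) = -6 + Σ Δx = 878 m.

878 m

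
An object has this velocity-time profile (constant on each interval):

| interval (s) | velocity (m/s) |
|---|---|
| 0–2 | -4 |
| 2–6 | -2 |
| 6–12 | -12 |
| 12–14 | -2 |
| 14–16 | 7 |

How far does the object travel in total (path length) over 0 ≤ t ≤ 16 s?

106 m

Total distance travelled is ∫|v| dt — sum the magnitudes of each area piece.
0–2 s: |-4| × 2 = 8 m
2–6 s: |-2| × 4 = 8 m
6–12 s: |-12| × 6 = 72 m
12–14 s: |-2| × 2 = 4 m
14–16 s: |7| × 2 = 14 m
Total distance = 106 m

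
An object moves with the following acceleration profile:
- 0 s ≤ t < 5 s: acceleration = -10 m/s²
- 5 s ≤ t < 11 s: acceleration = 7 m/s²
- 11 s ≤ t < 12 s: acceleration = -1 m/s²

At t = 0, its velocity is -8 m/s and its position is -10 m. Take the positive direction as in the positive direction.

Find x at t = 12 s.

On each constant-a segment, Δv = aΔt and Δx = v₀Δt + ½aΔt²; chain segment to segment.
0–5 s: v starts -8 m/s; Δx = -8·5 + ½·-10·5² = -165 m; v ends -58 m/s.
5–11 s: v starts -58 m/s; Δx = -58·6 + ½·7·6² = -222 m; v ends -16 m/s.
11–12 s: v starts -16 m/s; Δx = -16·1 + ½·-1·1² = -16.5 m; v ends -17 m/s.
x(12) = -10 + Σ Δx = -413.5 m.

-413.5 m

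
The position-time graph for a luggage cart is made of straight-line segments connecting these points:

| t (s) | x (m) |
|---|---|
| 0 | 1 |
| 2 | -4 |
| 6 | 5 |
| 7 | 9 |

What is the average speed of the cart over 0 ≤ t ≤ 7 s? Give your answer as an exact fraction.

Average speed = (total path length)/(elapsed time); on a piecewise-linear x-t graph the path length is Σ|Δx|.
0–2 s: |Δx| = |-4 − 1| = 5 m
2–6 s: |Δx| = |5 − -4| = 9 m
6–7 s: |Δx| = |9 − 5| = 4 m
Total path = 18 m; average speed = 18/7 = 18/7 m/s.

18/7 m/s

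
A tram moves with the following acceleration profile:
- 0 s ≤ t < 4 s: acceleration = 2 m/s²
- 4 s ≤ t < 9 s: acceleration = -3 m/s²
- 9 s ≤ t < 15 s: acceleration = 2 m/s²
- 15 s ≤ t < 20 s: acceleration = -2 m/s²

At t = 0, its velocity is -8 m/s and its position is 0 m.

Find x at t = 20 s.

On each constant-a segment, Δv = aΔt and Δx = v₀Δt + ½aΔt²; chain segment to segment.
0–4 s: v starts -8 m/s; Δx = -8·4 + ½·2·4² = -16 m; v ends 0 m/s.
4–9 s: v starts 0 m/s; Δx = 0·5 + ½·-3·5² = -37.5 m; v ends -15 m/s.
9–15 s: v starts -15 m/s; Δx = -15·6 + ½·2·6² = -54 m; v ends -3 m/s.
15–20 s: v starts -3 m/s; Δx = -3·5 + ½·-2·5² = -40 m; v ends -13 m/s.
x(20) = 0 + Σ Δx = -147.5 m.

-147.5 m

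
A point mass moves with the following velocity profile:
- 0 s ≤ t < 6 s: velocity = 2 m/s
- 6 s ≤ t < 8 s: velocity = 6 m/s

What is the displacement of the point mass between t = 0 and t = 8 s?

24 m

Net displacement equals the area under the velocity-time graph (areas below the axis count negative).
0–6 s: 2 × 6 = 12 m
6–8 s: 6 × 2 = 12 m
Net displacement = 24 m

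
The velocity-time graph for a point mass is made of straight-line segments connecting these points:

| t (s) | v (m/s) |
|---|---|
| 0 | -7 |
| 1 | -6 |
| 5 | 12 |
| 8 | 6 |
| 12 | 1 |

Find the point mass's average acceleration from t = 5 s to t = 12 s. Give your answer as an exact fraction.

-11/7 m/s²

Average acceleration = Δv/Δt = (1 − 12)/(12 − 5) = -11/7 m/s².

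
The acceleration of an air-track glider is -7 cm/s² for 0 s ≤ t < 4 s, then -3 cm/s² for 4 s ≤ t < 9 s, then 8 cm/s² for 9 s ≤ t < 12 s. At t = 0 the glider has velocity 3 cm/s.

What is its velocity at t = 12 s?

Δv equals the area under the a-t graph; then v = v₀ + Δv.
0–4 s: -7 × 4 = -28 cm/s
4–9 s: -3 × 5 = -15 cm/s
9–12 s: 8 × 3 = 24 cm/s
Δv = -19 cm/s, so v(12) = 3 + (-19) = -16 cm/s.

-16 cm/s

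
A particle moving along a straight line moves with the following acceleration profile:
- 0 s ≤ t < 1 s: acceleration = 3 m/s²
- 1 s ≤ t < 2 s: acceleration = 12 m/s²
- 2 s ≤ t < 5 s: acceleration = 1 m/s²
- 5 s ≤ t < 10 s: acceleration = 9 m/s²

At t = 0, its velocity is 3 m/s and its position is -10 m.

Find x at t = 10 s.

282.5 m

On each constant-a segment, Δv = aΔt and Δx = v₀Δt + ½aΔt²; chain segment to segment.
0–1 s: v starts 3 m/s; Δx = 3·1 + ½·3·1² = 4.5 m; v ends 6 m/s.
1–2 s: v starts 6 m/s; Δx = 6·1 + ½·12·1² = 12 m; v ends 18 m/s.
2–5 s: v starts 18 m/s; Δx = 18·3 + ½·1·3² = 58.5 m; v ends 21 m/s.
5–10 s: v starts 21 m/s; Δx = 21·5 + ½·9·5² = 217.5 m; v ends 66 m/s.
x(10) = -10 + Σ Δx = 282.5 m.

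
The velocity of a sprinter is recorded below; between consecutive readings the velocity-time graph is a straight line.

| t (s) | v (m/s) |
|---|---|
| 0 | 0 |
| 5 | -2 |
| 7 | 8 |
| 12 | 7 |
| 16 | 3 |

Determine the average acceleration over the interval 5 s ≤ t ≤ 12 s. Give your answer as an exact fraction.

9/7 m/s²

Average acceleration = Δv/Δt = (7 − -2)/(12 − 5) = 9/7 m/s².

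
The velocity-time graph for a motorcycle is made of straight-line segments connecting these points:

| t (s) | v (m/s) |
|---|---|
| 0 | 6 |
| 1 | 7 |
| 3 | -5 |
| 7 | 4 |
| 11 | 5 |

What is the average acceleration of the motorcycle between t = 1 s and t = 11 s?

Average acceleration = Δv/Δt = (5 − 7)/(11 − 1) = -0.2 m/s².

-0.2 m/s²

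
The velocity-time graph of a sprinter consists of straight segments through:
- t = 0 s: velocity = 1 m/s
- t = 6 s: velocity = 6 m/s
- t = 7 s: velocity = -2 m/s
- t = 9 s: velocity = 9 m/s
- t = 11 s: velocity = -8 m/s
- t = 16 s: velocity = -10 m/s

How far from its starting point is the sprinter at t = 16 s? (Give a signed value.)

Displacement is the signed area under the v-t curve.
0–6 s: ½(1 + 6)(6) = 21 m
6–7 s: ½(6 + -2)(1) = 2 m
7–9 s: ½(-2 + 9)(2) = 7 m
9–11 s: ½(9 + -8)(2) = 1 m
11–16 s: ½(-8 + -10)(5) = -45 m
Net displacement = -14 m

-14 m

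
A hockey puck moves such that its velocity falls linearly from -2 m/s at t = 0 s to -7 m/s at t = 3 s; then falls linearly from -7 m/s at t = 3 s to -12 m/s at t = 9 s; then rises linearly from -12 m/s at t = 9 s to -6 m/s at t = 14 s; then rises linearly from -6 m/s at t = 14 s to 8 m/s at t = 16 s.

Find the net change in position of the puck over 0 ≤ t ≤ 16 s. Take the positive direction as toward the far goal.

-113.5 m

Net displacement equals the area under the velocity-time graph (areas below the axis count negative).
0–3 s: ½(-2 + -7)(3) = -13.5 m
3–9 s: ½(-7 + -12)(6) = -57 m
9–14 s: ½(-12 + -6)(5) = -45 m
14–16 s: ½(-6 + 8)(2) = 2 m
Net displacement = -113.5 m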